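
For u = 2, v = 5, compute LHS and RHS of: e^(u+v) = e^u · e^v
LHS = e^(2+5) = e^7 ≈ 1097
RHS = e^2 · e^5 = e^7 ≈ 1097

LHS = RHS: the two sides agree.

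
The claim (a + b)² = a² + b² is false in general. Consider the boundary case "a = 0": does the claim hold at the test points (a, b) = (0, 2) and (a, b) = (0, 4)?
At (0, 2): LHS = 4, RHS = 4 → equal
At (0, 4): LHS = 16, RHS = 16 → equal

So the claim does hold at both of these boundary points, even though it is not an identity.

Answer: Yes, holds at both test points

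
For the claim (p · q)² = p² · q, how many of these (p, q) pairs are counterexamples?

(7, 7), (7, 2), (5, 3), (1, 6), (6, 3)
5

Testing each pair:
(7, 7): LHS = 2401, RHS = 343 → counterexample
(7, 2): LHS = 196, RHS = 98 → counterexample
(5, 3): LHS = 225, RHS = 75 → counterexample
(1, 6): LHS = 36, RHS = 6 → counterexample
(6, 3): LHS = 324, RHS = 108 → counterexample

That makes 5 counterexamples.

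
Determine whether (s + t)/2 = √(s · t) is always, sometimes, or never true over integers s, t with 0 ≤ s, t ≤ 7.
Sometimes true

It holds at (s, t) = (7, 7) (both sides equal 7), but fails at (s, t) = (7, 4) (LHS = 11/2, RHS = 2·√(7) ≈ 5.292).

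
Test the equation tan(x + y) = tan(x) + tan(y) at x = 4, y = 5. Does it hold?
Substituting x = 4, y = 5:

LHS = tan(4 + 5) = tan(9) ≈ -0.4523
RHS = tan(4) + tan(5) ≈ -2.223

LHS ≠ RHS, so the equation does not hold at this point.

Answer: Fails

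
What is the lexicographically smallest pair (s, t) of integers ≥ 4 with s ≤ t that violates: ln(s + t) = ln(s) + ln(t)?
(s, t) = (4, 4)

Substituting (4, 4) into the claim:
LHS = ln(4 + 4) = ln(8) ≈ 2.079
RHS = ln(4) + ln(4) = 2·ln(4) ≈ 2.773

Since LHS ≠ RHS, this pair disproves the claim, and no lexicographically smaller pair (s ≤ t, integers ≥ 4) does.

For instance (7, 7) is also a counterexample (LHS = ln(14) ≈ 2.639, RHS = 2·ln(7) ≈ 3.892), but it's lexicographically larger.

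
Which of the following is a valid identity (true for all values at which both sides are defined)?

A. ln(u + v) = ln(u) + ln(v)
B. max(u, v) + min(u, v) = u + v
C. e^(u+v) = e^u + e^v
A: fails at (2, 3) — LHS = ln(5) ≈ 1.609, RHS = ln(2) + ln(3) ≈ 1.792.
B: holds — e.g. at (3, 4), both sides equal 7.
C: fails at (2, 2) — LHS = e^4 ≈ 54.6, RHS = 2·e^2 ≈ 14.78.

Answer: B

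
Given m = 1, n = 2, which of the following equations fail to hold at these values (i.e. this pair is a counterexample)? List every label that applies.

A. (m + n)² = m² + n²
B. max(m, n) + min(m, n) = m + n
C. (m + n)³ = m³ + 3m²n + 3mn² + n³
Evaluating each claim at the given values:
A. LHS = 9, RHS = 5 → fails here (LHS ≠ RHS)
B. LHS = 3, RHS = 3 → holds here (LHS = RHS)
C. LHS = 27, RHS = 27 → holds here (LHS = RHS)

Answer: A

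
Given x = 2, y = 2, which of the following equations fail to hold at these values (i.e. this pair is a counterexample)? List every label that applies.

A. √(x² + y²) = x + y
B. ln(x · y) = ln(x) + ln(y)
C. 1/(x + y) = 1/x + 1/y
Evaluating each claim at the given values:
A. LHS = 2·√(2) ≈ 2.828, RHS = 4 → fails here (LHS ≠ RHS)
B. LHS = ln(4) ≈ 1.386, RHS = 2·ln(2) ≈ 1.386 → holds here (LHS = RHS)
C. LHS = 1/4, RHS = 1 → fails here (LHS ≠ RHS)

Answer: A, C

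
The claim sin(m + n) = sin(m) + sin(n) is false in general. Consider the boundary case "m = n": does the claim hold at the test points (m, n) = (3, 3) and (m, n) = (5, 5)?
No, fails at both test points

At (3, 3): LHS = sin(6) ≈ -0.2794 ≠ RHS = 2·sin(3) ≈ 0.2822
At (5, 5): LHS = sin(10) ≈ -0.544 ≠ RHS = 2·sin(5) ≈ -1.918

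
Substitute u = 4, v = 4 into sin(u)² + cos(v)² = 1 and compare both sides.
LHS = sin(4)² + cos(4)² = 1
RHS = 1

LHS = RHS: the two sides agree.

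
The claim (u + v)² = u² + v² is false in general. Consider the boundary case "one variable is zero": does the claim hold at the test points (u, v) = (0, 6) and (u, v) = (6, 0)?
Yes, holds at both test points

At (0, 6): LHS = 36, RHS = 36 → equal
At (6, 0): LHS = 36, RHS = 36 → equal

So the claim does hold at both of these boundary points, even though it is not an identity.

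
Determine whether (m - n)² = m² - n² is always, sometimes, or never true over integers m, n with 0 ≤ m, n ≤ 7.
It holds at (m, n) = (1, 0) (both sides equal 1), but fails at (m, n) = (0, 6) (LHS = 36, RHS = -36).

Answer: Sometimes true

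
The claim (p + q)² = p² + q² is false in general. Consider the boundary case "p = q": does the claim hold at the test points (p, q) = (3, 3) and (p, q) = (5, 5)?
At (3, 3): LHS = 36 ≠ RHS = 18
At (5, 5): LHS = 100 ≠ RHS = 50

Answer: No, fails at both test points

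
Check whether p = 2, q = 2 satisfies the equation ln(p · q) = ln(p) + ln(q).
Substituting p = 2, q = 2:

LHS = ln(2 · 2) = ln(4) ≈ 1.386
RHS = ln(2) + ln(2) = 2·ln(2) ≈ 1.386

LHS = RHS, so the equation holds at this point.

Answer: Holds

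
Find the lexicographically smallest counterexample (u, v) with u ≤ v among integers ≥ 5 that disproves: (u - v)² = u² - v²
(u, v) = (5, 6)

At (5, 5): both sides equal 0, so it holds there.

Substituting (5, 6) into the claim:
LHS = (5 - 6)² = 1
RHS = 5² - 6² = -11

Since LHS ≠ RHS, this pair disproves the claim, and no lexicographically smaller pair (u ≤ v, integers ≥ 5) does.

For instance (5, 10) is also a counterexample (LHS = 25, RHS = -75), but it's lexicographically larger.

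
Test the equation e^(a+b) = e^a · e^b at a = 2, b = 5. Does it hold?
Substituting a = 2, b = 5:

LHS = e^(2+5) = e^7 ≈ 1097
RHS = e^2 · e^5 = e^7 ≈ 1097

LHS = RHS, so the equation holds at this point.

Answer: Holds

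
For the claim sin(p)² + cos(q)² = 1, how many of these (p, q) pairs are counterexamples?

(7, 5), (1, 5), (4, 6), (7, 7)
3

Testing each pair:
(7, 5): LHS = cos(5)² + sin(7)² ≈ 0.5121, RHS = 1 → counterexample
(1, 5): LHS = cos(5)² + sin(1)² ≈ 0.7885, RHS = 1 → counterexample
(4, 6): LHS = sin(4)² + cos(6)² ≈ 1.495, RHS = 1 → counterexample
(7, 7): LHS = sin(7)² + cos(7)² = 1, RHS = 1 → satisfies claim

That makes 3 counterexamples.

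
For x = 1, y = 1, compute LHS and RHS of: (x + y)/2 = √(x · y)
LHS = (1 + 1)/2 = 1
RHS = √(1 · 1) = 1

LHS = RHS: the two sides agree.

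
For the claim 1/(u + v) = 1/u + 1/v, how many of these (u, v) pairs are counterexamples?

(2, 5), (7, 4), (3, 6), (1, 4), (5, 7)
Testing each pair:
(2, 5): LHS = 1/7, RHS = 7/10 → counterexample
(7, 4): LHS = 1/11, RHS = 11/28 → counterexample
(3, 6): LHS = 1/9, RHS = 1/2 → counterexample
(1, 4): LHS = 1/5, RHS = 5/4 → counterexample
(5, 7): LHS = 1/12, RHS = 12/35 → counterexample

That makes 5 counterexamples.

Answer: 5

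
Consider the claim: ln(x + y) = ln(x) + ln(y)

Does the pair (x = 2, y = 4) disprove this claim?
Substituting x = 2, y = 4:
LHS = ln(2 + 4) = ln(6) ≈ 1.792
RHS = ln(2) + ln(4) ≈ 2.079

Since LHS ≠ RHS, this pair disproves the claim.

Answer: Yes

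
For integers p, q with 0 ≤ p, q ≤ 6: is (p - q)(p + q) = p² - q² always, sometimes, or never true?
Always true

The identity holds for every pair in the range. For instance at (p, q) = (5, 3): both sides equal 16.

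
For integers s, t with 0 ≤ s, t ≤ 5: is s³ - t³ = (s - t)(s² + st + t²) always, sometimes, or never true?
The identity holds for every pair in the range. For instance at (s, t) = (5, 4): both sides equal 61.

Answer: Always true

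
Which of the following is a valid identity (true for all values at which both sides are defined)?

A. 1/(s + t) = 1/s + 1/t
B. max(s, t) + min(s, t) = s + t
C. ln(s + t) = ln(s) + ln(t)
B

A: fails at (5, 5) — LHS = 1/10, RHS = 2/5.
B: holds — e.g. at (2, 7), both sides equal 9.
C: fails at (1, 2) — LHS = ln(3) ≈ 1.099, RHS = ln(2) ≈ 0.6931.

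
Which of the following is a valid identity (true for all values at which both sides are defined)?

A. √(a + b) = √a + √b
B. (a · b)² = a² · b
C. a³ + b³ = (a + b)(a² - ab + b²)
A: fails at (3, 3) — LHS = √(6) ≈ 2.449, RHS = 2·√(3) ≈ 3.464.
B: fails at (5, 5) — LHS = 625, RHS = 125.
C: holds — e.g. at (1, 1), both sides equal 2.

Answer: C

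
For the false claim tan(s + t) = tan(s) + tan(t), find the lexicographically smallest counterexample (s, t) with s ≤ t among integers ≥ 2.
(s, t) = (2, 2)

Substituting (2, 2) into the claim:
LHS = tan(2 + 2) = tan(4) ≈ 1.158
RHS = tan(2) + tan(2) = 2·tan(2) ≈ -4.37

Since LHS ≠ RHS, this pair disproves the claim, and no lexicographically smaller pair (s ≤ t, integers ≥ 2) does.

For instance (3, 7) is also a counterexample (LHS = tan(10) ≈ 0.6484, RHS = tan(3) + tan(7) ≈ 0.7289), but it's lexicographically larger.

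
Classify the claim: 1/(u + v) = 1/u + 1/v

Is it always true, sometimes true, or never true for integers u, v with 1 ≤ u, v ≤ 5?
The claim fails for every pair in the range. For instance at (u, v) = (3, 2): LHS = 1/5, RHS = 5/6.

Answer: Never true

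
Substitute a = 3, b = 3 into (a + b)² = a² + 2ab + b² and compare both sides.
LHS = (3 + 3)² = 36
RHS = 3² + 2·3·3 + 3² = 36

LHS = RHS: the two sides agree.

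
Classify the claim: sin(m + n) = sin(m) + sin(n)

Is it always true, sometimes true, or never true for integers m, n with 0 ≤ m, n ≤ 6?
It holds at (m, n) = (0, 3) (both sides equal sin(3) ≈ 0.1411), but fails at (m, n) = (1, 5) (LHS = sin(6) ≈ -0.2794, RHS = sin(5) + sin(1) ≈ -0.1175).

Answer: Sometimes true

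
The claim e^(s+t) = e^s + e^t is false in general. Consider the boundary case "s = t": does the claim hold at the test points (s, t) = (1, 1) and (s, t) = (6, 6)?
At (1, 1): LHS = e^2 ≈ 7.389 ≠ RHS = 2·e ≈ 5.437
At (6, 6): LHS = e^12 ≈ 162754.8 ≠ RHS = 2·e^6 ≈ 806.9

Answer: No, fails at both test points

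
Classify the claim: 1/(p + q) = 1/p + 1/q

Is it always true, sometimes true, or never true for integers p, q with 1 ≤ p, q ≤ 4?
The claim fails for every pair in the range. For instance at (p, q) = (2, 4): LHS = 1/6, RHS = 3/4.

Answer: Never true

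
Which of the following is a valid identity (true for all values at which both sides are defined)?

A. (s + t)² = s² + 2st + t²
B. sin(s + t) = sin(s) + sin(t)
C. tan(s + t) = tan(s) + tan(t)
A

A: holds — e.g. at (3, 4), both sides equal 49.
B: fails at (1, 1) — LHS = sin(2) ≈ 0.9093, RHS = 2·sin(1) ≈ 1.683.
C: fails at (3, 3) — LHS = tan(6) ≈ -0.291, RHS = 2·tan(3) ≈ -0.2851.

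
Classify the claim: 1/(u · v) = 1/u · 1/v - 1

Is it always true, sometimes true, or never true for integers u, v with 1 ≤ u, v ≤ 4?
The claim fails for every pair in the range. For instance at (u, v) = (4, 2): LHS = 1/8, RHS = -7/8.

Answer: Never true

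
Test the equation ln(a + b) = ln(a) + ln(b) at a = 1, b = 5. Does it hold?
Fails

Substituting a = 1, b = 5:

LHS = ln(1 + 5) = ln(6) ≈ 1.792
RHS = ln(1) + ln(5) = ln(5) ≈ 1.609

LHS ≠ RHS, so the equation does not hold at this point.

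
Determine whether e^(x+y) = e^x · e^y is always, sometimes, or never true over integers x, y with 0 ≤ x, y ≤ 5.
Always true

The identity holds for every pair in the range. For instance at (x, y) = (5, 3): both sides equal e^8 ≈ 2981.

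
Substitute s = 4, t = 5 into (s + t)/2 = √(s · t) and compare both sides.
LHS = (4 + 5)/2 = 9/2
RHS = √(4 · 5) = 2·√(5) ≈ 4.472

LHS ≠ RHS (they differ by about 0.02786), so the equation does not hold here.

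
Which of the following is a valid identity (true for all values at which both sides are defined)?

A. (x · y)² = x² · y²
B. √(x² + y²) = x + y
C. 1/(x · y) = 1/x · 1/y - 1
A

A: holds — e.g. at (5, 8), both sides equal 1600.
B: fails at (3, 4) — LHS = 5, RHS = 7.
C: fails at (5, 8) — LHS = 1/40, RHS = -39/40.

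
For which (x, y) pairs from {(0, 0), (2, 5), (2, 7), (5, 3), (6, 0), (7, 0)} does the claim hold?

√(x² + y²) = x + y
(0, 0), (6, 0), (7, 0)

Testing each pair:
(0, 0): LHS = 0, RHS = 0 → holds
(2, 5): LHS = √(29) ≈ 5.385, RHS = 7 → fails
(2, 7): LHS = √(53) ≈ 7.28, RHS = 9 → fails
(5, 3): LHS = √(34) ≈ 5.831, RHS = 8 → fails
(6, 0): LHS = 6, RHS = 6 → holds
(7, 0): LHS = 7, RHS = 7 → holds

3 of 6 pairs satisfy the claim.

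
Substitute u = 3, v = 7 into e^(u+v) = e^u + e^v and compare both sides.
LHS = e^(3+7) = e^10 ≈ 22026.5
RHS = e^3 + e^7 ≈ 1117

LHS ≠ RHS (they differ by about 20909.7), so the equation does not hold here.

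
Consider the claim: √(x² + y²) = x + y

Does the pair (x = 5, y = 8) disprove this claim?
Yes

Substituting x = 5, y = 8:
LHS = √(5² + 8²) = √(89) ≈ 9.434
RHS = 5 + 8 = 13

Since LHS ≠ RHS, this pair disproves the claim.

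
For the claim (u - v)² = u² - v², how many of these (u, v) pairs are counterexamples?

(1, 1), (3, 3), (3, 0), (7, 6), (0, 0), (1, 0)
1

Testing each pair:
(1, 1): LHS = 0, RHS = 0 → satisfies claim
(3, 3): LHS = 0, RHS = 0 → satisfies claim
(3, 0): LHS = 9, RHS = 9 → satisfies claim
(7, 6): LHS = 1, RHS = 13 → counterexample
(0, 0): LHS = 0, RHS = 0 → satisfies claim
(1, 0): LHS = 1, RHS = 1 → satisfies claim

That makes 1 counterexample.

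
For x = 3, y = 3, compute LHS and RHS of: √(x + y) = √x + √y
LHS = √(3 + 3) = √(6) ≈ 2.449
RHS = √3 + √3 = 2·√(3) ≈ 3.464

LHS ≠ RHS (they differ by about 1.015), so the equation does not hold here.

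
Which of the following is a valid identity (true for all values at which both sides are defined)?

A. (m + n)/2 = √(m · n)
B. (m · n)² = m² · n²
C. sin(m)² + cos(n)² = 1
A: fails at (6, 7) — LHS = 13/2, RHS = √(42) ≈ 6.481.
B: holds — e.g. at (1, 2), both sides equal 4.
C: fails at (6, 7) — LHS = sin(6)² + cos(7)² ≈ 0.6464, RHS = 1.

Answer: B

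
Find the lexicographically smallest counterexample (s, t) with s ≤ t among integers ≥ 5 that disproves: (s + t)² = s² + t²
Substituting (5, 5) into the claim:
LHS = (5 + 5)² = 100
RHS = 5² + 5² = 50

Since LHS ≠ RHS, this pair disproves the claim, and no lexicographically smaller pair (s ≤ t, integers ≥ 5) does.

For instance (8, 8) is also a counterexample (LHS = 256, RHS = 128), but it's lexicographically larger.

Answer: (s, t) = (5, 5)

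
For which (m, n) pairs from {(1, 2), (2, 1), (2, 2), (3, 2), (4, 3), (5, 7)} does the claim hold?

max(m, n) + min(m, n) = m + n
Testing each pair:
(1, 2): LHS = 3, RHS = 3 → holds
(2, 1): LHS = 3, RHS = 3 → holds
(2, 2): LHS = 4, RHS = 4 → holds
(3, 2): LHS = 5, RHS = 5 → holds
(4, 3): LHS = 7, RHS = 7 → holds
(5, 7): LHS = 12, RHS = 12 → holds

Every pair satisfies the claim.

Answer: All pairs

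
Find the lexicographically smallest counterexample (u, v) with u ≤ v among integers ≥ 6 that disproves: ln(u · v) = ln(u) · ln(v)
(u, v) = (6, 6)

Substituting (6, 6) into the claim:
LHS = ln(6 · 6) = ln(36) ≈ 3.584
RHS = ln(6) · ln(6) = ln(6)² ≈ 3.21

Since LHS ≠ RHS, this pair disproves the claim, and no lexicographically smaller pair (u ≤ v, integers ≥ 6) does.

For instance (7, 8) is also a counterexample (LHS = ln(56) ≈ 4.025, RHS = ln(7)·ln(8) ≈ 4.046), but it's lexicographically larger.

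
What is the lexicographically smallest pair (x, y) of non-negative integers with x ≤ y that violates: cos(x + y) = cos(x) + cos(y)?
Substituting (0, 0) into the claim:
LHS = cos(0 + 0) = 1
RHS = cos(0) + cos(0) = 2

Since LHS ≠ RHS, this pair disproves the claim, and no lexicographically smaller pair (x ≤ y, non-negative integers) does.

For instance (1, 7) is also a counterexample (LHS = cos(8) ≈ -0.1455, RHS = cos(1) + cos(7) ≈ 1.294), but it's lexicographically larger.

Answer: (x, y) = (0, 0)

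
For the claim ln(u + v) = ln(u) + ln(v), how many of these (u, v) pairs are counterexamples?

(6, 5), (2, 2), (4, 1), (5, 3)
3

Testing each pair:
(6, 5): LHS = ln(11) ≈ 2.398, RHS = ln(5) + ln(6) ≈ 3.401 → counterexample
(2, 2): LHS = ln(4) ≈ 1.386, RHS = 2·ln(2) ≈ 1.386 → satisfies claim
(4, 1): LHS = ln(5) ≈ 1.609, RHS = ln(4) ≈ 1.386 → counterexample
(5, 3): LHS = ln(8) ≈ 2.079, RHS = ln(3) + ln(5) ≈ 2.708 → counterexample

That makes 3 counterexamples.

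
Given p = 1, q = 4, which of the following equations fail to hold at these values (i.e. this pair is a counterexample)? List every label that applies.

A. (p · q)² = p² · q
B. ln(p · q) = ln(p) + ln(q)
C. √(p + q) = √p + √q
Evaluating each claim at the given values:
A. LHS = 16, RHS = 4 → fails here (LHS ≠ RHS)
B. LHS = ln(4) ≈ 1.386, RHS = ln(4) ≈ 1.386 → holds here (LHS = RHS)
C. LHS = √(5) ≈ 2.236, RHS = 3 → fails here (LHS ≠ RHS)

Answer: A, C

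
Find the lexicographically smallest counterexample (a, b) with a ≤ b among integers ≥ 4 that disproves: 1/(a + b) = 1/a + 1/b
(a, b) = (4, 4)

Substituting (4, 4) into the claim:
LHS = 1/(4 + 4) = 1/8
RHS = 1/4 + 1/4 = 1/2

Since LHS ≠ RHS, this pair disproves the claim, and no lexicographically smaller pair (a ≤ b, integers ≥ 4) does.

For instance (6, 6) is also a counterexample (LHS = 1/12, RHS = 1/3), but it's lexicographically larger.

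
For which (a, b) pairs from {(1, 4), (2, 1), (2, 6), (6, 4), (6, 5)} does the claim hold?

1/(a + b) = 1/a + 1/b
Testing each pair:
(1, 4): LHS = 1/5, RHS = 5/4 → fails
(2, 1): LHS = 1/3, RHS = 3/2 → fails
(2, 6): LHS = 1/8, RHS = 2/3 → fails
(6, 4): LHS = 1/10, RHS = 5/12 → fails
(6, 5): LHS = 1/11, RHS = 11/30 → fails

No pair satisfies the claim.

Answer: None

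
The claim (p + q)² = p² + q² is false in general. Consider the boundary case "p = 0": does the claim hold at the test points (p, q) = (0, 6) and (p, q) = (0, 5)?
At (0, 6): LHS = 36, RHS = 36 → equal
At (0, 5): LHS = 25, RHS = 25 → equal

So the claim does hold at both of these boundary points, even though it is not an identity.

Answer: Yes, holds at both test points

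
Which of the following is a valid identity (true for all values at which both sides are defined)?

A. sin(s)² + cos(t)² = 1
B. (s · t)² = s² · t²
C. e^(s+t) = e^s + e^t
A: fails at (5, 8) — LHS = cos(8)² + sin(5)² ≈ 0.9407, RHS = 1.
B: holds — e.g. at (3, 4), both sides equal 144.
C: fails at (1, 3) — LHS = e^4 ≈ 54.6, RHS = e + e^3 ≈ 22.8.

Answer: B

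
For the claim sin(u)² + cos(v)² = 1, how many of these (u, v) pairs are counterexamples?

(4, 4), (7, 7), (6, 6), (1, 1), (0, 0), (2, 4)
1

Testing each pair:
(4, 4): LHS = cos(4)² + sin(4)² = 1, RHS = 1 → satisfies claim
(7, 7): LHS = sin(7)² + cos(7)² = 1, RHS = 1 → satisfies claim
(6, 6): LHS = sin(6)² + cos(6)² = 1, RHS = 1 → satisfies claim
(1, 1): LHS = cos(1)² + sin(1)² = 1, RHS = 1 → satisfies claim
(0, 0): LHS = 1, RHS = 1 → satisfies claim
(2, 4): LHS = cos(4)² + sin(2)² ≈ 1.254, RHS = 1 → counterexample

That makes 1 counterexample.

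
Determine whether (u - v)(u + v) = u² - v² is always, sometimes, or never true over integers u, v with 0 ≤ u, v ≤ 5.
Always true

The identity holds for every pair in the range. For instance at (u, v) = (3, 3): both sides equal 0.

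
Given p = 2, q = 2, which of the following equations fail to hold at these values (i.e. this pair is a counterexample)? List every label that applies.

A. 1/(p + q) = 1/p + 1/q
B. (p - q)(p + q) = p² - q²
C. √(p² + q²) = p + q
A, C

Evaluating each claim at the given values:
A. LHS = 1/4, RHS = 1 → fails here (LHS ≠ RHS)
B. LHS = 0, RHS = 0 → holds here (LHS = RHS)
C. LHS = 2·√(2) ≈ 2.828, RHS = 4 → fails here (LHS ≠ RHS)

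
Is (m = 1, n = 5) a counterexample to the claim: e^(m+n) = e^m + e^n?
Yes

Substituting m = 1, n = 5:
LHS = e^(1+5) = e^6 ≈ 403.4
RHS = e^1 + e^5 = e + e^5 ≈ 151.1

Since LHS ≠ RHS, this pair disproves the claim.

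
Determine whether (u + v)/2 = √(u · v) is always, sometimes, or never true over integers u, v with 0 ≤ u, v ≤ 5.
It holds at (u, v) = (5, 5) (both sides equal 5), but fails at (u, v) = (4, 1) (LHS = 5/2, RHS = 2).

Answer: Sometimes true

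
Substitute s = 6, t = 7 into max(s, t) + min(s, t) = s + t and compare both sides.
LHS = max(6, 7) + min(6, 7) = 13
RHS = 6 + 7 = 13

LHS = RHS: the two sides agree.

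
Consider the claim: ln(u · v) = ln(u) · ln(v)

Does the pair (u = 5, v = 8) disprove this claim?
Yes

Substituting u = 5, v = 8:
LHS = ln(5 · 8) = ln(40) ≈ 3.689
RHS = ln(5) · ln(8) ≈ 3.347

Since LHS ≠ RHS, this pair disproves the claim.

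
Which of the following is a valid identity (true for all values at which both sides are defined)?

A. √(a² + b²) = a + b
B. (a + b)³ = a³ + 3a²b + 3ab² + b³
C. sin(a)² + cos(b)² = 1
B

A: fails at (4, 6) — LHS = 2·√(13) ≈ 7.211, RHS = 10.
B: holds — e.g. at (5, 5), both sides equal 1000.
C: fails at (0, 1) — LHS = cos(1)² ≈ 0.2919, RHS = 1.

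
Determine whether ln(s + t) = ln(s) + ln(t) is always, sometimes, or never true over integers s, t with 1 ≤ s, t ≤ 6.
Sometimes true

It holds at (s, t) = (2, 2) (both sides equal ln(4) ≈ 1.386), but fails at (s, t) = (1, 1) (LHS = ln(2) ≈ 0.6931, RHS = 0).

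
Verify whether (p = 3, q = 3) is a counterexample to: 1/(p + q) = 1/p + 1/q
Yes

Substituting p = 3, q = 3:
LHS = 1/(3 + 3) = 1/6
RHS = 1/3 + 1/3 = 2/3

Since LHS ≠ RHS, this pair disproves the claim.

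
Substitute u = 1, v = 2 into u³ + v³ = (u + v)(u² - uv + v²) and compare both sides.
LHS = 1³ + 2³ = 9
RHS = (1 + 2)(1² - 1·2 + 2²) = 9

LHS = RHS: the two sides agree.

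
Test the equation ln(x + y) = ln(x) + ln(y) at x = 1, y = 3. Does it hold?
Substituting x = 1, y = 3:

LHS = ln(1 + 3) = ln(4) ≈ 1.386
RHS = ln(1) + ln(3) = ln(3) ≈ 1.099

LHS ≠ RHS, so the equation does not hold at this point.

Answer: Fails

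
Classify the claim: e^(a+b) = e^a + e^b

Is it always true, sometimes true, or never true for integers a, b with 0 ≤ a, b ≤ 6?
The claim fails for every pair in the range. For instance at (a, b) = (6, 0): LHS = e^6 ≈ 403.4, RHS = 1 + e^6 ≈ 404.4.

Answer: Never true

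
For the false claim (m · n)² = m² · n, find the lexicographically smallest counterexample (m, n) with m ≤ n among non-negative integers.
At (0, 0): both sides equal 0, so it holds there.
At (0, 3): both sides equal 0, so it holds there.

Substituting (1, 2) into the claim:
LHS = (1 · 2)² = 4
RHS = 1² · 2 = 2

Since LHS ≠ RHS, this pair disproves the claim, and no lexicographically smaller pair (m ≤ n, non-negative integers) does.

For instance (1, 5) is also a counterexample (LHS = 25, RHS = 5), but it's lexicographically larger.

Answer: (m, n) = (1, 2)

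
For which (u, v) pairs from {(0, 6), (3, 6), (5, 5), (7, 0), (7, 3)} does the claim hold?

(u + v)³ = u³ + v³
Testing each pair:
(0, 6): LHS = 216, RHS = 216 → holds
(3, 6): LHS = 729, RHS = 243 → fails
(5, 5): LHS = 1000, RHS = 250 → fails
(7, 0): LHS = 343, RHS = 343 → holds
(7, 3): LHS = 1000, RHS = 370 → fails

2 of 5 pairs satisfy the claim.

Answer: (0, 6), (7, 0)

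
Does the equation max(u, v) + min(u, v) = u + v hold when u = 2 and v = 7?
Substituting u = 2, v = 7:

LHS = max(2, 7) + min(2, 7) = 9
RHS = 2 + 7 = 9

LHS = RHS, so the equation holds at this point.

Answer: Holds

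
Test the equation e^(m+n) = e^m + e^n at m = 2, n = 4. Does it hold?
Substituting m = 2, n = 4:

LHS = e^(2+4) = e^6 ≈ 403.4
RHS = e^2 + e^4 ≈ 61.99

LHS ≠ RHS, so the equation does not hold at this point.

Answer: Fails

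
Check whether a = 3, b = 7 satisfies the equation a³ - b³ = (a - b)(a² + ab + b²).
Substituting a = 3, b = 7:

LHS = 3³ - 7³ = -316
RHS = (3 - 7)(3² + 3·7 + 7²) = -316

LHS = RHS, so the equation holds at this point.

Answer: Holds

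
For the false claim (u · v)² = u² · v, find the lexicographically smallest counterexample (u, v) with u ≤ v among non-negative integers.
Substituting (1, 2) into the claim:
LHS = (1 · 2)² = 4
RHS = 1² · 2 = 2

Since LHS ≠ RHS, this pair disproves the claim, and no lexicographically smaller pair (u ≤ v, non-negative integers) does.

For instance (3, 6) is also a counterexample (LHS = 324, RHS = 54), but it's lexicographically larger.

Answer: (u, v) = (1, 2)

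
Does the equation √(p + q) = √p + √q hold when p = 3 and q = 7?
Substituting p = 3, q = 7:

LHS = √(3 + 7) = √(10) ≈ 3.162
RHS = √3 + √7 = √(3) + √(7) ≈ 4.378

LHS ≠ RHS, so the equation does not hold at this point.

Answer: Fails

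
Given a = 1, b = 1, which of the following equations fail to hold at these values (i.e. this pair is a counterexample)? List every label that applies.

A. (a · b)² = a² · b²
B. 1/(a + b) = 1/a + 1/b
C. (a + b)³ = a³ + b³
Evaluating each claim at the given values:
A. LHS = 1, RHS = 1 → holds here (LHS = RHS)
B. LHS = 1/2, RHS = 2 → fails here (LHS ≠ RHS)
C. LHS = 8, RHS = 2 → fails here (LHS ≠ RHS)

Answer: B, C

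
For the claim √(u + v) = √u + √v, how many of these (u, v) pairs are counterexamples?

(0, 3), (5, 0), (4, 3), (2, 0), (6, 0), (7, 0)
1

Testing each pair:
(0, 3): LHS = √(3) ≈ 1.732, RHS = √(3) ≈ 1.732 → satisfies claim
(5, 0): LHS = √(5) ≈ 2.236, RHS = √(5) ≈ 2.236 → satisfies claim
(4, 3): LHS = √(7) ≈ 2.646, RHS = √(3) + 2 ≈ 3.732 → counterexample
(2, 0): LHS = √(2) ≈ 1.414, RHS = √(2) ≈ 1.414 → satisfies claim
(6, 0): LHS = √(6) ≈ 2.449, RHS = √(6) ≈ 2.449 → satisfies claim
(7, 0): LHS = √(7) ≈ 2.646, RHS = √(7) ≈ 2.646 → satisfies claim

That makes 1 counterexample.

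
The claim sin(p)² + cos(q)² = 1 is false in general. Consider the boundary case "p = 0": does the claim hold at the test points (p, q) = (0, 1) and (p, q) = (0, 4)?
No, fails at both test points

At (0, 1): LHS = cos(1)² ≈ 0.2919 ≠ RHS = 1
At (0, 4): LHS = cos(4)² ≈ 0.4272 ≠ RHS = 1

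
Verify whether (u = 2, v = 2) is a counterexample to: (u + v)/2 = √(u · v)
Substituting u = 2, v = 2:
LHS = (2 + 2)/2 = 2
RHS = √(2 · 2) = 2

The sides agree, so this pair does not disprove the claim.

Answer: No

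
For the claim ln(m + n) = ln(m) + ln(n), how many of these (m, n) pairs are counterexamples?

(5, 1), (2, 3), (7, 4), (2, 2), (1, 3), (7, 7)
Testing each pair:
(5, 1): LHS = ln(6) ≈ 1.792, RHS = ln(5) ≈ 1.609 → counterexample
(2, 3): LHS = ln(5) ≈ 1.609, RHS = ln(2) + ln(3) ≈ 1.792 → counterexample
(7, 4): LHS = ln(11) ≈ 2.398, RHS = ln(4) + ln(7) ≈ 3.332 → counterexample
(2, 2): LHS = ln(4) ≈ 1.386, RHS = 2·ln(2) ≈ 1.386 → satisfies claim
(1, 3): LHS = ln(4) ≈ 1.386, RHS = ln(3) ≈ 1.099 → counterexample
(7, 7): LHS = ln(14) ≈ 2.639, RHS = 2·ln(7) ≈ 3.892 → counterexample

That makes 5 counterexamples.

Answer: 5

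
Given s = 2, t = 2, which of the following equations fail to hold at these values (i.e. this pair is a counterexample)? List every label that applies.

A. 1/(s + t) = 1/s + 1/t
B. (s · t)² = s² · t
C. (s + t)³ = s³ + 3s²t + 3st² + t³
A, B

Evaluating each claim at the given values:
A. LHS = 1/4, RHS = 1 → fails here (LHS ≠ RHS)
B. LHS = 16, RHS = 8 → fails here (LHS ≠ RHS)
C. LHS = 64, RHS = 64 → holds here (LHS = RHS)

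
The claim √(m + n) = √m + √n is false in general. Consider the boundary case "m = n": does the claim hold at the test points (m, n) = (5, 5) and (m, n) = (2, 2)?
At (5, 5): LHS = √(10) ≈ 3.162 ≠ RHS = 2·√(5) ≈ 4.472
At (2, 2): LHS = 2 ≠ RHS = 2·√(2) ≈ 2.828

Answer: No, fails at both test points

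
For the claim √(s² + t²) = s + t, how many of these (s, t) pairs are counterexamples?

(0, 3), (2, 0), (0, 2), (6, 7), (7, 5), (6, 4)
Testing each pair:
(0, 3): LHS = 3, RHS = 3 → satisfies claim
(2, 0): LHS = 2, RHS = 2 → satisfies claim
(0, 2): LHS = 2, RHS = 2 → satisfies claim
(6, 7): LHS = √(85) ≈ 9.22, RHS = 13 → counterexample
(7, 5): LHS = √(74) ≈ 8.602, RHS = 12 → counterexample
(6, 4): LHS = 2·√(13) ≈ 7.211, RHS = 10 → counterexample

That makes 3 counterexamples.

Answer: 3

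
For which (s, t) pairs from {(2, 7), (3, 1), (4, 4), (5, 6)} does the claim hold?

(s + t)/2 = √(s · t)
Testing each pair:
(2, 7): LHS = 9/2, RHS = √(14) ≈ 3.742 → fails
(3, 1): LHS = 2, RHS = √(3) ≈ 1.732 → fails
(4, 4): LHS = 4, RHS = 4 → holds
(5, 6): LHS = 11/2, RHS = √(30) ≈ 5.477 → fails

1 of 4 pairs satisfies the claim.

Answer: (4, 4)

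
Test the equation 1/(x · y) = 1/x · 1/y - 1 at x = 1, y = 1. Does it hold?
Substituting x = 1, y = 1:

LHS = 1/(1 · 1) = 1
RHS = 1/1 · 1/1 - 1 = 0

LHS ≠ RHS, so the equation does not hold at this point.

Answer: Fails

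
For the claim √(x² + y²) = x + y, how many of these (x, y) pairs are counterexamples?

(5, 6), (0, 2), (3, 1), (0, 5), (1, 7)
3

Testing each pair:
(5, 6): LHS = √(61) ≈ 7.81, RHS = 11 → counterexample
(0, 2): LHS = 2, RHS = 2 → satisfies claim
(3, 1): LHS = √(10) ≈ 3.162, RHS = 4 → counterexample
(0, 5): LHS = 5, RHS = 5 → satisfies claim
(1, 7): LHS = 5·√(2) ≈ 7.071, RHS = 8 → counterexample

That makes 3 counterexamples.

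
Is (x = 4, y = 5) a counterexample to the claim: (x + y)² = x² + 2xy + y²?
No

Substituting x = 4, y = 5:
LHS = (4 + 5)² = 81
RHS = 4² + 2·4·5 + 5² = 81

The sides agree, so this pair does not disprove the claim.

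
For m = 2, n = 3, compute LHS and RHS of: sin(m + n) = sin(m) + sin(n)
LHS = sin(2 + 3) = sin(5) ≈ -0.9589
RHS = sin(2) + sin(3) ≈ 1.05

LHS ≠ RHS (they differ by about 2.009), so the equation does not hold here.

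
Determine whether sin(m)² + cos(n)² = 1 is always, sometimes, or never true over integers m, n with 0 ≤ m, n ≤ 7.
Sometimes true

It holds at (m, n) = (2, 2) (both sides equal 1), but fails at (m, n) = (2, 0) (LHS = sin(2)² + 1 ≈ 1.827, RHS = 1).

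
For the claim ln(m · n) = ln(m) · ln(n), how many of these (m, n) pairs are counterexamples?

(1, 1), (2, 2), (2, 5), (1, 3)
3

Testing each pair:
(1, 1): LHS = 0, RHS = 0 → satisfies claim
(2, 2): LHS = ln(4) ≈ 1.386, RHS = ln(2)² ≈ 0.4805 → counterexample
(2, 5): LHS = ln(10) ≈ 2.303, RHS = ln(2)·ln(5) ≈ 1.116 → counterexample
(1, 3): LHS = ln(3) ≈ 1.099, RHS = 0 → counterexample

That makes 3 counterexamples.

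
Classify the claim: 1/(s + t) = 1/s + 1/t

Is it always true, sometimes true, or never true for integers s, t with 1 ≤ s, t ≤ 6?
The claim fails for every pair in the range. For instance at (s, t) = (5, 4): LHS = 1/9, RHS = 9/20.

Answer: Never true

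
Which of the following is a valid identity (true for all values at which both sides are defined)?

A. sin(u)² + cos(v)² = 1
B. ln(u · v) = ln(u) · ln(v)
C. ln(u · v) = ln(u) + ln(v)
A: fails at (2, 5) — LHS = cos(5)² + sin(2)² ≈ 0.9073, RHS = 1.
B: fails at (3, 4) — LHS = ln(12) ≈ 2.485, RHS = ln(3)·ln(4) ≈ 1.523.
C: holds — e.g. at (4, 4), both sides equal ln(16) ≈ 2.773.

Answer: C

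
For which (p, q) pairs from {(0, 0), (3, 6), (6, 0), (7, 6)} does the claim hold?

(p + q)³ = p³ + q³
(0, 0), (6, 0)

Testing each pair:
(0, 0): LHS = 0, RHS = 0 → holds
(3, 6): LHS = 729, RHS = 243 → fails
(6, 0): LHS = 216, RHS = 216 → holds
(7, 6): LHS = 2197, RHS = 559 → fails

2 of 4 pairs satisfy the claim.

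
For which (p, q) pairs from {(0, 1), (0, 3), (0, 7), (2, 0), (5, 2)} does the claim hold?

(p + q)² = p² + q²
(0, 1), (0, 3), (0, 7), (2, 0)

Testing each pair:
(0, 1): LHS = 1, RHS = 1 → holds
(0, 3): LHS = 9, RHS = 9 → holds
(0, 7): LHS = 49, RHS = 49 → holds
(2, 0): LHS = 4, RHS = 4 → holds
(5, 2): LHS = 49, RHS = 29 → fails

4 of 5 pairs satisfy the claim.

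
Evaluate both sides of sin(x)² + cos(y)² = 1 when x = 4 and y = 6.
LHS = sin(4)² + cos(6)² ≈ 1.495
RHS = 1

LHS ≠ RHS (they differ by about 0.4947), so the equation does not hold here.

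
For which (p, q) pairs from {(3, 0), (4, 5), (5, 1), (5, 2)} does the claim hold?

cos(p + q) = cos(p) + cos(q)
Testing each pair:
(3, 0): LHS = cos(3) ≈ -0.99, RHS = cos(3) + 1 ≈ 0.01001 → fails
(4, 5): LHS = cos(9) ≈ -0.9111, RHS = cos(4) + cos(5) ≈ -0.37 → fails
(5, 1): LHS = cos(6) ≈ 0.9602, RHS = cos(5) + cos(1) ≈ 0.824 → fails
(5, 2): LHS = cos(7) ≈ 0.7539, RHS = cos(2) + cos(5) ≈ -0.1325 → fails

No pair satisfies the claim.

Answer: None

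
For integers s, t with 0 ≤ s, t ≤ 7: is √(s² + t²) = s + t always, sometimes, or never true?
It holds at (s, t) = (0, 5) (both sides equal 5), but fails at (s, t) = (1, 1) (LHS = √(2) ≈ 1.414, RHS = 2).

Answer: Sometimes true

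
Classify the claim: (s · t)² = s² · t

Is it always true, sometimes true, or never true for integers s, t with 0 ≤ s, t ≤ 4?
It holds at (s, t) = (4, 1) (both sides equal 16), but fails at (s, t) = (3, 3) (LHS = 81, RHS = 27).

Answer: Sometimes true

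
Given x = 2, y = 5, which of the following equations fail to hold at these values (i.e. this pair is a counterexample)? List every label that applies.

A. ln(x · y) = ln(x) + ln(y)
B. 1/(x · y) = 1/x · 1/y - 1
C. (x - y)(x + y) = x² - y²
Evaluating each claim at the given values:
A. LHS = ln(10) ≈ 2.303, RHS = ln(2) + ln(5) ≈ 2.303 → holds here (LHS = RHS)
B. LHS = 1/10, RHS = -9/10 → fails here (LHS ≠ RHS)
C. LHS = -21, RHS = -21 → holds here (LHS = RHS)

Answer: B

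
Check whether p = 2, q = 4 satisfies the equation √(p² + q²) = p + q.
Fails

Substituting p = 2, q = 4:

LHS = √(2² + 4²) = 2·√(5) ≈ 4.472
RHS = 2 + 4 = 6

LHS ≠ RHS, so the equation does not hold at this point.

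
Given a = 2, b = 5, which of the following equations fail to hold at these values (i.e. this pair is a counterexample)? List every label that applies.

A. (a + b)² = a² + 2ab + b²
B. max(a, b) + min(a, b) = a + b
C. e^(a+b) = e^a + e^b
Evaluating each claim at the given values:
A. LHS = 49, RHS = 49 → holds here (LHS = RHS)
B. LHS = 7, RHS = 7 → holds here (LHS = RHS)
C. LHS = e^7 ≈ 1097, RHS = e^2 + e^5 ≈ 155.8 → fails here (LHS ≠ RHS)

Answer: C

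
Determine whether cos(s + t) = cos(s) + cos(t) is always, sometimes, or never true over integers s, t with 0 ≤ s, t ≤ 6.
The claim fails for every pair in the range. For instance at (s, t) = (3, 1): LHS = cos(4) ≈ -0.6536, RHS = cos(3) + cos(1) ≈ -0.4497.

Answer: Never true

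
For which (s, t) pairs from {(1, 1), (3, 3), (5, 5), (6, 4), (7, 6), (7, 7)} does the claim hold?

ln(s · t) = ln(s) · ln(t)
(1, 1)

Testing each pair:
(1, 1): LHS = 0, RHS = 0 → holds
(3, 3): LHS = ln(9) ≈ 2.197, RHS = ln(3)² ≈ 1.207 → fails
(5, 5): LHS = ln(25) ≈ 3.219, RHS = ln(5)² ≈ 2.59 → fails
(6, 4): LHS = ln(24) ≈ 3.178, RHS = ln(4)·ln(6) ≈ 2.484 → fails
(7, 6): LHS = ln(42) ≈ 3.738, RHS = ln(6)·ln(7) ≈ 3.487 → fails
(7, 7): LHS = ln(49) ≈ 3.892, RHS = ln(7)² ≈ 3.787 → fails

1 of 6 pairs satisfies the claim.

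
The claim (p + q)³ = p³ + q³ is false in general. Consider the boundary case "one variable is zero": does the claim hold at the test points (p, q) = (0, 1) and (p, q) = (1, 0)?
At (0, 1): LHS = 1, RHS = 1 → equal
At (1, 0): LHS = 1, RHS = 1 → equal

So the claim does hold at both of these boundary points, even though it is not an identity.

Answer: Yes, holds at both test points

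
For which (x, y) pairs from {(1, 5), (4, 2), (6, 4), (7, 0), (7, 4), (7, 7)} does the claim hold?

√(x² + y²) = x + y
(7, 0)

Testing each pair:
(1, 5): LHS = √(26) ≈ 5.099, RHS = 6 → fails
(4, 2): LHS = 2·√(5) ≈ 4.472, RHS = 6 → fails
(6, 4): LHS = 2·√(13) ≈ 7.211, RHS = 10 → fails
(7, 0): LHS = 7, RHS = 7 → holds
(7, 4): LHS = √(65) ≈ 8.062, RHS = 11 → fails
(7, 7): LHS = 7·√(2) ≈ 9.899, RHS = 14 → fails

1 of 6 pairs satisfies the claim.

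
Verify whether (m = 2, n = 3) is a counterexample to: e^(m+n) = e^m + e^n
Substituting m = 2, n = 3:
LHS = e^(2+3) = e^5 ≈ 148.4
RHS = e^2 + e^3 ≈ 27.47

Since LHS ≠ RHS, this pair disproves the claim.

Answer: Yes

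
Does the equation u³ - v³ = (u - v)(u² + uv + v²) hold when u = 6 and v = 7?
Substituting u = 6, v = 7:

LHS = 6³ - 7³ = -127
RHS = (6 - 7)(6² + 6·7 + 7²) = -127

LHS = RHS, so the equation holds at this point.

Answer: Holds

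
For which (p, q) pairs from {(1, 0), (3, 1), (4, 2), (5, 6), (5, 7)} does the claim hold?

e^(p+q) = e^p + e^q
Testing each pair:
(1, 0): LHS = e ≈ 2.718, RHS = 1 + e ≈ 3.718 → fails
(3, 1): LHS = e^4 ≈ 54.6, RHS = e + e^3 ≈ 22.8 → fails
(4, 2): LHS = e^6 ≈ 403.4, RHS = e^2 + e^4 ≈ 61.99 → fails
(5, 6): LHS = e^11 ≈ 59874.1, RHS = e^5 + e^6 ≈ 551.8 → fails
(5, 7): LHS = e^12 ≈ 162754.8, RHS = e^5 + e^7 ≈ 1245 → fails

No pair satisfies the claim.

Answer: None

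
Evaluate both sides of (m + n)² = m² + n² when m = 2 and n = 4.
LHS = (2 + 4)² = 36
RHS = 2² + 4² = 20

LHS ≠ RHS, so the equation does not hold here.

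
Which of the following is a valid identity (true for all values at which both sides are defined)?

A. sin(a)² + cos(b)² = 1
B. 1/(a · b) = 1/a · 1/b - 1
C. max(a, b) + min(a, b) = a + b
C

A: fails at (2, 4) — LHS = cos(4)² + sin(2)² ≈ 1.254, RHS = 1.
B: fails at (1, 2) — LHS = 1/2, RHS = -1/2.
C: holds — e.g. at (3, 5), both sides equal 8.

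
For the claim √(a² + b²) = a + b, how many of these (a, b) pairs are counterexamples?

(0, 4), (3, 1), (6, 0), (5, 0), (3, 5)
Testing each pair:
(0, 4): LHS = 4, RHS = 4 → satisfies claim
(3, 1): LHS = √(10) ≈ 3.162, RHS = 4 → counterexample
(6, 0): LHS = 6, RHS = 6 → satisfies claim
(5, 0): LHS = 5, RHS = 5 → satisfies claim
(3, 5): LHS = √(34) ≈ 5.831, RHS = 8 → counterexample

That makes 2 counterexamples.

Answer: 2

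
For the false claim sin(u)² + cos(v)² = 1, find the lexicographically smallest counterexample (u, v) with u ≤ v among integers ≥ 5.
At (5, 5): both sides equal 1, so it holds there.

Substituting (5, 6) into the claim:
LHS = sin(5)² + cos(6)² ≈ 1.841
RHS = 1

Since LHS ≠ RHS, this pair disproves the claim, and no lexicographically smaller pair (u ≤ v, integers ≥ 5) does.

For instance (11, 12) is also a counterexample (LHS = cos(12)² + sin(11)² ≈ 1.712, RHS = 1), but it's lexicographically larger.

Answer: (u, v) = (5, 6)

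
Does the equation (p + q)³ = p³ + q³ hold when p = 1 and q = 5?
Substituting p = 1, q = 5:

LHS = (1 + 5)³ = 216
RHS = 1³ + 5³ = 126

LHS ≠ RHS, so the equation does not hold at this point.

Answer: Fails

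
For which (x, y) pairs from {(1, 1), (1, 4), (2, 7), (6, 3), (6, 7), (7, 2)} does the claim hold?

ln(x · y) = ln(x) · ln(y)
(1, 1)

Testing each pair:
(1, 1): LHS = 0, RHS = 0 → holds
(1, 4): LHS = ln(4) ≈ 1.386, RHS = 0 → fails
(2, 7): LHS = ln(14) ≈ 2.639, RHS = ln(2)·ln(7) ≈ 1.349 → fails
(6, 3): LHS = ln(18) ≈ 2.89, RHS = ln(3)·ln(6) ≈ 1.968 → fails
(6, 7): LHS = ln(42) ≈ 3.738, RHS = ln(6)·ln(7) ≈ 3.487 → fails
(7, 2): LHS = ln(14) ≈ 2.639, RHS = ln(2)·ln(7) ≈ 1.349 → fails

1 of 6 pairs satisfies the claim.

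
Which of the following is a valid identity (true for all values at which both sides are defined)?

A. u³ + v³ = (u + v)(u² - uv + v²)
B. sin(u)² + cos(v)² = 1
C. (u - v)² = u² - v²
A

A: holds — e.g. at (3, 7), both sides equal 370.
B: fails at (3, 7) — LHS = sin(3)² + cos(7)² ≈ 0.5883, RHS = 1.
C: fails at (3, 5) — LHS = 4, RHS = -16.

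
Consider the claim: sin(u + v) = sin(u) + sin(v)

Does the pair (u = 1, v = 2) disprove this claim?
Yes

Substituting u = 1, v = 2:
LHS = sin(1 + 2) = sin(3) ≈ 0.1411
RHS = sin(1) + sin(2) ≈ 1.751

Since LHS ≠ RHS, this pair disproves the claim.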